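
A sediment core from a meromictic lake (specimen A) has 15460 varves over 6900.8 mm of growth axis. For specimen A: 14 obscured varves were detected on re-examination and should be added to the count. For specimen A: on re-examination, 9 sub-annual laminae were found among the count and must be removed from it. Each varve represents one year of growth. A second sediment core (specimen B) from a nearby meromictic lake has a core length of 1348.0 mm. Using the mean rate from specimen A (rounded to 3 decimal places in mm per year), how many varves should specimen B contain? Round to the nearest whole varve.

3022 varves

Specimen A: true varve count = 15460 − 9 + 14 = 15465.
A: Mean rate = 6900.8 mm / 15465 years ≈ 0.446 mm/year.
B spans 1348.0 / 0.446 = 3022.42 years ≈ 3022 varves.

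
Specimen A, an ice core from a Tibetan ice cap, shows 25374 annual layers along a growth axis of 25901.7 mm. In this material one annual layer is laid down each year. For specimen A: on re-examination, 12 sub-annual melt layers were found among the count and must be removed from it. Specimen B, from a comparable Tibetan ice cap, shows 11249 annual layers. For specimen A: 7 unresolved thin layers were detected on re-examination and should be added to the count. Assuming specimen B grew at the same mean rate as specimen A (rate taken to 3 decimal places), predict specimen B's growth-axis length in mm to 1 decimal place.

Specimen A: after corrections the count is 25374 − 12 + 7 = 25369 annual layers.
A: Extension rate ≈ 25901.7 / 25369 = 1.021 mm/year.
Length of B = 1.021 × 11249 = 11485.2 mm.

11485.2 mm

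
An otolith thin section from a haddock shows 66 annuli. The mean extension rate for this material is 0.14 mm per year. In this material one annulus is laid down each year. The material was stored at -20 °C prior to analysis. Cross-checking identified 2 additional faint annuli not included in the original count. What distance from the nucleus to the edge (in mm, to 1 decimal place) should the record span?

After corrections the count is 66 + 2 = 68 annuli.
68 years at 0.14 mm/year gives 0.14 × 68 = 9.5 mm.

9.5 mm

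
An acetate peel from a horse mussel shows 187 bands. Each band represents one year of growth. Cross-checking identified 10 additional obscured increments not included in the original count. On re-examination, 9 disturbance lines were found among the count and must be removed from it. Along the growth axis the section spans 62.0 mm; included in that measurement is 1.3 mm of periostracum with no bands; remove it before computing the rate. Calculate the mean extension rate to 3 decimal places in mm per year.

0.323 mm per year

Correcting the raw count gives 187 − 9 + 10 = 188 true bands.
Removing the 1.3 mm offcut leaves 62.0 − 1.3 = 60.7 mm.
Mean rate = 60.7 mm / 188 years ≈ 0.323 mm per year.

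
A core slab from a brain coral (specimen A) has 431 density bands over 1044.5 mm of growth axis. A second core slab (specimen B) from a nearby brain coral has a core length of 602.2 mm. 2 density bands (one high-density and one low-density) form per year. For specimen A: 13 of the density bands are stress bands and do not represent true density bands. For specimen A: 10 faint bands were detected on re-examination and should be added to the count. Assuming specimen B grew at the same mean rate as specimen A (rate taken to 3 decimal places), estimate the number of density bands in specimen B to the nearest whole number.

247 density bands

Specimen A: adjusted count: 431 − 13 + 10 = 428 density bands.
Specimen A: 428 density bands at 2 per year is 428 / 2 = 214 years.
A: Mean rate = 1044.5 mm / 214 years ≈ 4.881 mm/year.
Specimen B: 602.2 mm / 4.881 mm per year = 123.38 years; at 2 density bands per year that is 123.38 × 2 ≈ 247 density bands.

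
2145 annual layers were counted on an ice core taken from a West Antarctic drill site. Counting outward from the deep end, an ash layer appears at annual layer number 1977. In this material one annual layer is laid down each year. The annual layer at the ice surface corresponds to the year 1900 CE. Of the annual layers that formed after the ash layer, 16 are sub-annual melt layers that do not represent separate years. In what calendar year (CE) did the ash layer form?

The ash layer sits at annual layer 1977 from the deep end, so 2145 − 1977 = 168 annual layers formed after it.
Excluding 16 false annual layers: 168 − 16 = 152.
1900 − 152 = 1748 CE.

1748 CE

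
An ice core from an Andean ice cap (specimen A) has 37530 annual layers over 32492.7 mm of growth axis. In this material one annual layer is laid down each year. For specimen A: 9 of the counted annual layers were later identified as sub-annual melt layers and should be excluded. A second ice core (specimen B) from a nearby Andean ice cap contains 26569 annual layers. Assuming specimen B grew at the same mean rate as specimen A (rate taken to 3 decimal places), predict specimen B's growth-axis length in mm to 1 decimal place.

Specimen A: true annual layer count = 37530 − 9 = 37521.
A: Mean rate = 32492.7 mm / 37521 years ≈ 0.866 mm/yr.
B's length ≈ 0.866 × 26569 = 23008.8 mm.

23008.8 mm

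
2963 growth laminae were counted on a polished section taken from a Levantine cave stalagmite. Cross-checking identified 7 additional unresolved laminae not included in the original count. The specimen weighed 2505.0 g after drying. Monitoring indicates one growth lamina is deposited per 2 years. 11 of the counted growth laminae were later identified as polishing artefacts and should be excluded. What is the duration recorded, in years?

5918 years

Adjusted count: 2963 − 11 + 7 = 2959 growth laminae.
Multiplying by 2 years per growth lamina: 2959 × 2 = 5918 years.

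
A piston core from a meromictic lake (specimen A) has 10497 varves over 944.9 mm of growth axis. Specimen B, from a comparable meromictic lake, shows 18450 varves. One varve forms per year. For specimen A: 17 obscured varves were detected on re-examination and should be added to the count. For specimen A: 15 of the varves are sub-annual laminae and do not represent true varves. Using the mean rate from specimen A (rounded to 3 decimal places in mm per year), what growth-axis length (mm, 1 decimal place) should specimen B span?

Specimen A: true varve count = 10497 − 15 + 17 = 10499.
A: Extension rate ≈ 944.9 / 10499 = 0.090 mm/year.
Length of B = 0.090 × 18450 = 1660.5 mm.

1660.5 mm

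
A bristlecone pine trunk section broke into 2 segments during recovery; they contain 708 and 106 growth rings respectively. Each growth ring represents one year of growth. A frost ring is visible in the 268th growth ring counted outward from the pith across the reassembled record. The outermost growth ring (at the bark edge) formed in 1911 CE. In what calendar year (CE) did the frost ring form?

1365 CE

Total growth rings = 708 + 106 = 814.
The frost ring sits at growth ring 268 from the pith, so 814 − 268 = 546 growth rings formed after it.
1911 − 546 = 1365 CE.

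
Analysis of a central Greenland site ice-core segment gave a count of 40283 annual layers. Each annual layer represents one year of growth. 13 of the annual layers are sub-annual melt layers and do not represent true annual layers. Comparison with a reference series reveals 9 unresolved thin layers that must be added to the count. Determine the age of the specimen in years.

40279 years

Adjusted count: 40283 − 13 + 9 = 40279 annual layers.
At one annual layer per year, that is 40279 years.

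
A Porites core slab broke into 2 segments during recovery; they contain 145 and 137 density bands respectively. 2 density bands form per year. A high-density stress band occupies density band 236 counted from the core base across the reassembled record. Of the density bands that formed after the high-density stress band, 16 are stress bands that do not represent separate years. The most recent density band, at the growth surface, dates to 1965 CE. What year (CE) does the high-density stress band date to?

1950 CE

Total density bands = 145 + 137 = 282.
Between density band 236 and the growth surface there are 282 − 236 = 46 density bands.
46 − 16 false = 30 true density bands after the high-density stress band.
Dividing by 2 density bands per year: 30 / 2 = 15 years.
1965 − 15 = 1950 CE.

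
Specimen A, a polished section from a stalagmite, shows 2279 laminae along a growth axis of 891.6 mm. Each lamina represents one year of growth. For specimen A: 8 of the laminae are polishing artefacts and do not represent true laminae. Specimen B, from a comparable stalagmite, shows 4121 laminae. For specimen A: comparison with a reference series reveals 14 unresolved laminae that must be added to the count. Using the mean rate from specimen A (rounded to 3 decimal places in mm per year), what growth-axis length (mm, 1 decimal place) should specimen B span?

1607.2 mm

Specimen A: adjusted count: 2279 − 8 + 14 = 2285 laminae.
A: 891.6 mm over 2285 years gives 891.6 / 2285 ≈ 0.390 mm per year.
For B, 0.390 mm/year × 4121 years = 1607.2 mm.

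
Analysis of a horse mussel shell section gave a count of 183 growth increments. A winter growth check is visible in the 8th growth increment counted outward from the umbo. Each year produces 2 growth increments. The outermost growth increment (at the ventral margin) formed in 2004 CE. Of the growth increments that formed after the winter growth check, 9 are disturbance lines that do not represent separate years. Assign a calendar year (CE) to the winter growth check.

1921 CE

183 − 8 = 175 growth increments lie beyond the winter growth check toward the ventral margin.
Excluding 9 false growth increments: 175 − 9 = 166.
With 2 growth increments per year, 166 / 2 = 83 years.
Counting back 83 years from 2004 CE places the winter growth check in 2004 − 83 = 1921 CE.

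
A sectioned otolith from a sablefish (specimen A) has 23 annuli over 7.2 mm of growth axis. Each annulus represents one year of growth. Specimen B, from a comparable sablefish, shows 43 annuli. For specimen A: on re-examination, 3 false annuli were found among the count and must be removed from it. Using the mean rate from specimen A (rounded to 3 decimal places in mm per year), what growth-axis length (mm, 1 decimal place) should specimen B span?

15.5 mm

Specimen A: correcting the raw count gives 23 − 3 = 20 true annuli.
A: Extension rate ≈ 7.2 / 20 = 0.360 mm/yr.
Length of B = 0.360 × 43 = 15.5 mm.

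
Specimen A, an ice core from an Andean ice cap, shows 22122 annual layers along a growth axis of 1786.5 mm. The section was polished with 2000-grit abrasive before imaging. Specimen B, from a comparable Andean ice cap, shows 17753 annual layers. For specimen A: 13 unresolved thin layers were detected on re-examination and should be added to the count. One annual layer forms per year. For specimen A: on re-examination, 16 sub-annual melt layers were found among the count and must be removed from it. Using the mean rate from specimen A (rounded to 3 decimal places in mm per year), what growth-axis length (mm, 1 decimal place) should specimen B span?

Specimen A: true annual layer count = 22122 − 16 + 13 = 22119.
A: 1786.5 mm over 22119 years gives 1786.5 / 22119 ≈ 0.081 mm per year.
B's length ≈ 0.081 × 17753 = 1438.0 mm.

1438.0 mm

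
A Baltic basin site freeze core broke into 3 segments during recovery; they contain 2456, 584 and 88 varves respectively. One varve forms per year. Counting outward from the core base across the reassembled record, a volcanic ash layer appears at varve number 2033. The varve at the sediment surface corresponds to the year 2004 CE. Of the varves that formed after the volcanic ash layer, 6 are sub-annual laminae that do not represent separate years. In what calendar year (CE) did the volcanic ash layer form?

Total varves = 2456 + 584 + 88 = 3128.
3128 − 2033 = 1095 varves lie beyond the volcanic ash layer toward the sediment surface.
1095 − 6 false = 1089 true varves after the volcanic ash layer.
Counting back 1089 years from 2004 CE places the volcanic ash layer in 2004 − 1089 = 915 CE.

915 CE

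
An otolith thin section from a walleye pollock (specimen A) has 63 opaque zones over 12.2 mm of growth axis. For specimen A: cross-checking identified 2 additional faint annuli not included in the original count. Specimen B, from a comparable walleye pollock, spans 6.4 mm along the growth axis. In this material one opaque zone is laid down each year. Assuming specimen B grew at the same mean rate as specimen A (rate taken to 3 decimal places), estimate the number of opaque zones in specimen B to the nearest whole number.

34 opaque zones

Specimen A: after corrections the count is 63 + 2 = 65 opaque zones.
A: 12.2 mm over 65 years gives 12.2 / 65 ≈ 0.188 mm/year.
Specimen B: 6.4 mm / 0.188 mm per year = 34.04 years ≈ 34 opaque zones.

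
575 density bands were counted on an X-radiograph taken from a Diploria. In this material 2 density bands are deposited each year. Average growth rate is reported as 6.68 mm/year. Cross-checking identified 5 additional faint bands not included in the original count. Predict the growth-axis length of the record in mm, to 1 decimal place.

1937.2 mm

Correcting the raw count gives 575 + 5 = 580 true density bands.
Dividing by 2 density bands per year: 580 / 2 = 290 years.
290 years at 6.68 mm/year gives 6.68 × 290 = 1937.2 mm.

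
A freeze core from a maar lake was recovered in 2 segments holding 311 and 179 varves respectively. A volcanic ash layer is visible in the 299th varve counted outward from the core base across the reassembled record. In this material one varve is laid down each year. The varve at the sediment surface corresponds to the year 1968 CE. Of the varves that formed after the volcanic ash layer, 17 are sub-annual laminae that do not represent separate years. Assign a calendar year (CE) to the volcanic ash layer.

Total varves = 311 + 179 = 490.
The volcanic ash layer sits at varve 299 from the core base, so 490 − 299 = 191 varves formed after it.
Excluding 17 false varves: 191 − 17 = 174.
The varve at the sediment surface is 1968 CE, so the volcanic ash layer dates to 1968 − 174 = 1794 CE.

1794 CE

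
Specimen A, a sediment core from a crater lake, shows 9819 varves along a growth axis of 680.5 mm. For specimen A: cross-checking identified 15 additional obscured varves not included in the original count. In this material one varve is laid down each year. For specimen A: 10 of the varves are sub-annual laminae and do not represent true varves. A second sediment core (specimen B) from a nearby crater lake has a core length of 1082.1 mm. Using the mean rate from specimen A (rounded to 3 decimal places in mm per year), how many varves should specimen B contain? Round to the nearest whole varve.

15683 varves

Specimen A: after corrections the count is 9819 − 10 + 15 = 9824 varves.
A: 680.5 mm over 9824 years gives 680.5 / 9824 ≈ 0.069 mm/yr.
Specimen B: 1082.1 mm / 0.069 mm per year = 15682.61 years ≈ 15683 varves.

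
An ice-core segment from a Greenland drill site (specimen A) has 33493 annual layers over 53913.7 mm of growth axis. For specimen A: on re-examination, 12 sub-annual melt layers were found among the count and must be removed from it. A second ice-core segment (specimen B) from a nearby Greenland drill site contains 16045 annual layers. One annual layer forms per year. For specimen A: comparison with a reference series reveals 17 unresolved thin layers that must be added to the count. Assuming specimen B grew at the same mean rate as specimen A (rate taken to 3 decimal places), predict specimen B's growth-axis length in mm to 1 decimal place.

25816.4 mm

Specimen A: true annual layer count = 33493 − 12 + 17 = 33498.
A: Mean rate = 53913.7 mm / 33498 years ≈ 1.609 mm/yr.
B's length ≈ 1.609 × 16045 = 25816.4 mm.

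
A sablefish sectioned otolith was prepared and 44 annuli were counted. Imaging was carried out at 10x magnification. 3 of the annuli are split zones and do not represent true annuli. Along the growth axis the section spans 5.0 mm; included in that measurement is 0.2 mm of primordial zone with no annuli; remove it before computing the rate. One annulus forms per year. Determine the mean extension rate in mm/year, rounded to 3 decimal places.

Adjusted count: 44 − 3 = 41 annuli.
Removing the 0.2 mm offcut leaves 5.0 − 0.2 = 4.8 mm.
Extension rate ≈ 4.8 / 41 = 0.117 mm/year.

0.117 mm/year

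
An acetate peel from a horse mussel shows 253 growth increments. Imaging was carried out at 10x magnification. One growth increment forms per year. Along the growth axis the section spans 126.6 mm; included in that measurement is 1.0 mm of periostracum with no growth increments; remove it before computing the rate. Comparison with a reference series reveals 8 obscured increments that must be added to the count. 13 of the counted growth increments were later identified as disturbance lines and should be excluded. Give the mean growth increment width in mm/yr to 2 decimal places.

0.51 mm/yr

After corrections the count is 253 − 13 + 8 = 248 growth increments.
Removing the 1.0 mm offcut leaves 126.6 − 1.0 = 125.6 mm.
125.6 mm over 248 years gives 125.6 / 248 ≈ 0.51 mm/yr.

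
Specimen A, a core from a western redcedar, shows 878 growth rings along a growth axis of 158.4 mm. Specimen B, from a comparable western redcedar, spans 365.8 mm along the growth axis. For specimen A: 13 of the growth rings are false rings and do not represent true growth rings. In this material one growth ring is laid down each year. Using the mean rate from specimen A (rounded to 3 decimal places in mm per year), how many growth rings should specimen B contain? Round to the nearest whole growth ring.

1999 growth rings

Specimen A: correcting the raw count gives 878 − 13 = 865 true growth rings.
A: Extension rate ≈ 158.4 / 865 = 0.183 mm/year.
For B, 365.8 / 0.183 = 1998.91 years ≈ 1999 growth rings.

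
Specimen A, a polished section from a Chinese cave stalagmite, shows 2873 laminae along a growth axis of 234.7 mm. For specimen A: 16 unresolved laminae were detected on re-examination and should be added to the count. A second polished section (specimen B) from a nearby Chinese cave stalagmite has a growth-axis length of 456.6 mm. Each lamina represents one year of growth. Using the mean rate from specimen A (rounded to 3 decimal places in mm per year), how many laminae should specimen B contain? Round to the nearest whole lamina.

Specimen A: adjusted count: 2873 + 16 = 2889 laminae.
A: Extension rate ≈ 234.7 / 2889 = 0.081 mm/year.
For B, 456.6 / 0.081 = 5637.04 years ≈ 5637 laminae.

5637 laminae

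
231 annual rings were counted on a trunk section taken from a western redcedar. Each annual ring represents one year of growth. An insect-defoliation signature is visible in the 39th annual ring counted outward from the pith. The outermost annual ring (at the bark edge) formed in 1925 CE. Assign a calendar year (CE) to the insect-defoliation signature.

The insect-defoliation signature sits at annual ring 39 from the pith, so 231 − 39 = 192 annual rings formed after it.
Counting back 192 years from 1925 CE places the insect-defoliation signature in 1925 − 192 = 1733 CE.

1733 CE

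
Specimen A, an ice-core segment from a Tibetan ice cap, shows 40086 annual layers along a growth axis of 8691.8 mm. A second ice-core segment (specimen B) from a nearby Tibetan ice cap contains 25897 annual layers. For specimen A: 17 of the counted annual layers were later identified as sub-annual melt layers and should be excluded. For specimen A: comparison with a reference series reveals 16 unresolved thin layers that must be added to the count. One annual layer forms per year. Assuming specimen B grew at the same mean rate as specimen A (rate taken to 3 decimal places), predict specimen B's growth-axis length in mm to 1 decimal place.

Specimen A: adjusted count: 40086 − 17 + 16 = 40085 annual layers.
A: Extension rate ≈ 8691.8 / 40085 = 0.217 mm per year.
For B, 0.217 mm/year × 25897 years = 5619.6 mm.

5619.6 mm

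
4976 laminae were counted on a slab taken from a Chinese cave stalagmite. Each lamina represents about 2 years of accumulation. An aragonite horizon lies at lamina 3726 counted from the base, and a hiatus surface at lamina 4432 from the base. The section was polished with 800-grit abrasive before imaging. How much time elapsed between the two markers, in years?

Separation: 4432 − 3726 = 706 laminae.
706 laminae at 2 years each span 706 × 2 = 1412 years.

1412 years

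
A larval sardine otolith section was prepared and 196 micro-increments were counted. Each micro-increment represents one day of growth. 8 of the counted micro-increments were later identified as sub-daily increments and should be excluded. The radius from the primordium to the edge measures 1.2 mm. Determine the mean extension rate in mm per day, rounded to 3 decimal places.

True micro-increment count = 196 − 8 = 188.
Extension rate ≈ 1.2 / 188 = 0.006 mm per day.

0.006 mm per day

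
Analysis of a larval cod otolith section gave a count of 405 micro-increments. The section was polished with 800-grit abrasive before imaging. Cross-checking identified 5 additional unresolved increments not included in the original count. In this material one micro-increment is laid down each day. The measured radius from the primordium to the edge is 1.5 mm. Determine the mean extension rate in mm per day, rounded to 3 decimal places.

0.004 mm per day

After corrections the count is 405 + 5 = 410 micro-increments.
1.5 mm over 410 days gives 1.5 / 410 ≈ 0.004 mm per day.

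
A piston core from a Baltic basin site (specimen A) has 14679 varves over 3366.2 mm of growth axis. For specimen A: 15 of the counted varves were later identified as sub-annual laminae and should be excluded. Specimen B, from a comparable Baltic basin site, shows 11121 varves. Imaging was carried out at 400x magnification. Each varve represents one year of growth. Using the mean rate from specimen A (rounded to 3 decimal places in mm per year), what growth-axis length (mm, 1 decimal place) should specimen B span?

Specimen A: correcting the raw count gives 14679 − 15 = 14664 true varves.
A: 3366.2 mm over 14664 years gives 3366.2 / 14664 ≈ 0.230 mm/yr.
B's length ≈ 0.230 × 11121 = 2557.8 mm.

2557.8 mm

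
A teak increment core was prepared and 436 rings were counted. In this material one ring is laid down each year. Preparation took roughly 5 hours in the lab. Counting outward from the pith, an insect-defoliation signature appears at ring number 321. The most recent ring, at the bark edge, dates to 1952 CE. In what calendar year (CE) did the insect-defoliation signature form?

436 − 321 = 115 rings lie beyond the insect-defoliation signature toward the bark edge.
The ring at the bark edge is 1952 CE, so the insect-defoliation signature dates to 1952 − 115 = 1837 CE.

1837 CE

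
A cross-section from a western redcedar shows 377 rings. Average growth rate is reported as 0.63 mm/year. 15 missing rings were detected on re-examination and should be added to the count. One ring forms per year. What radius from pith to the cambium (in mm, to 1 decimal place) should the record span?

247.0 mm

True ring count = 377 + 15 = 392.
Predicted length = 0.63 mm/year × 392 years = 247.0 mm.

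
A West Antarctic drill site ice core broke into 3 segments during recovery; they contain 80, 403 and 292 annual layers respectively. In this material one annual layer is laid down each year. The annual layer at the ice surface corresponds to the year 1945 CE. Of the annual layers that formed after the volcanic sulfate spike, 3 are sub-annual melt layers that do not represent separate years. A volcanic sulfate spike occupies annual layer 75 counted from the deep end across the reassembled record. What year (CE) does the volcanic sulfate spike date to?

1248 CE

Total annual layers = 80 + 403 + 292 = 775.
775 − 75 = 700 annual layers lie beyond the volcanic sulfate spike toward the ice surface.
Excluding 3 false annual layers: 700 − 3 = 697.
1945 − 697 = 1248 CE.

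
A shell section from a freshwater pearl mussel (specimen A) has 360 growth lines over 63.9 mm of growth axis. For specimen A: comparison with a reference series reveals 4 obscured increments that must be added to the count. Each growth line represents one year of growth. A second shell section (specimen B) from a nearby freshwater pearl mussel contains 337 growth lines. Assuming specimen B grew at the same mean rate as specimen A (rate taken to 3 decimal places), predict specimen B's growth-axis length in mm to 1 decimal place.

Specimen A: true growth line count = 360 + 4 = 364.
A: Extension rate ≈ 63.9 / 364 = 0.176 mm per year.
B's length ≈ 0.176 × 337 = 59.3 mm.

59.3 mm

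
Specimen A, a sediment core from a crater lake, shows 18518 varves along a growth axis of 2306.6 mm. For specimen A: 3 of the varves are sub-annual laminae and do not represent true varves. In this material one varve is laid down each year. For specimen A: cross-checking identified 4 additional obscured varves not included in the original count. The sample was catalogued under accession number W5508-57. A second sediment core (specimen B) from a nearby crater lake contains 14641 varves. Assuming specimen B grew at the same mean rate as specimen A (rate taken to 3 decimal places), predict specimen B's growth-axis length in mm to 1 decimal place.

1830.1 mm

Specimen A: true varve count = 18518 − 3 + 4 = 18519.
A: Mean rate = 2306.6 mm / 18519 years ≈ 0.125 mm/yr.
For B, 0.125 mm/year × 14641 years = 1830.1 mm.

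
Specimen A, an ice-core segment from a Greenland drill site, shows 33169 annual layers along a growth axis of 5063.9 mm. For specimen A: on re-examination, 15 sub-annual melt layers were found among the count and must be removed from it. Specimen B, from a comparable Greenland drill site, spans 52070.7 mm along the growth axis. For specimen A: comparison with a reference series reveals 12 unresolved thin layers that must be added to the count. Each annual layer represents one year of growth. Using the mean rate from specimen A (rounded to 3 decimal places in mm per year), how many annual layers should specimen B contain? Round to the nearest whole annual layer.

340331 annual layers

Specimen A: true annual layer count = 33169 − 15 + 12 = 33166.
A: Extension rate ≈ 5063.9 / 33166 = 0.153 mm per year.
Specimen B: 52070.7 mm / 0.153 mm per year = 340331.37 years ≈ 340331 annual layers.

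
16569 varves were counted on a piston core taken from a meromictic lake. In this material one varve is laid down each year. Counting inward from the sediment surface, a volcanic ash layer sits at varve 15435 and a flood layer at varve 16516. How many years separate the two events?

1081 yr

Separation: 16516 − 15435 = 1081 varves.
One varve per year makes the interval 1081 years.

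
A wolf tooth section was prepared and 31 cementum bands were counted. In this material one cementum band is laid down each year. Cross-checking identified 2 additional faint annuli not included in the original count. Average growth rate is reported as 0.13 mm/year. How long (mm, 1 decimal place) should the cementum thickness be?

True cementum band count = 31 + 2 = 33.
33 years at 0.13 mm/year gives 0.13 × 33 = 4.3 mm.

4.3 mm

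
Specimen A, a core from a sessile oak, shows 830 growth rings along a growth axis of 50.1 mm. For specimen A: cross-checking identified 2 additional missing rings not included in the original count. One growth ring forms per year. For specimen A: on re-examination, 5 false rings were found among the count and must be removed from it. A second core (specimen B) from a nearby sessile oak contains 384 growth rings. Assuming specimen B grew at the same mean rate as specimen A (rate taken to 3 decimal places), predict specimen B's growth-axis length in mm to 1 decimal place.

23.4 mm

Specimen A: after corrections the count is 830 − 5 + 2 = 827 growth rings.
A: 50.1 mm over 827 years gives 50.1 / 827 ≈ 0.061 mm/year.
For B, 0.061 mm/year × 384 years = 23.4 mm.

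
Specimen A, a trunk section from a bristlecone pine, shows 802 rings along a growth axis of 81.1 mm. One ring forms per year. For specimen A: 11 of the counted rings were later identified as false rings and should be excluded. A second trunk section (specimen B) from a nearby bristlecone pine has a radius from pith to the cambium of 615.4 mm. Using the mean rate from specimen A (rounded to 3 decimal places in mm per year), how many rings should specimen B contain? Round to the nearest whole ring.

Specimen A: after corrections the count is 802 − 11 = 791 rings.
A: Extension rate ≈ 81.1 / 791 = 0.103 mm per year.
For B, 615.4 / 0.103 = 5974.76 years ≈ 5975 rings.

5975 rings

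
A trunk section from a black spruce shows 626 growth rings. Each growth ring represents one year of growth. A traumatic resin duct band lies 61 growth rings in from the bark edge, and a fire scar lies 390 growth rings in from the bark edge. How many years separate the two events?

329 yr

Separation: 390 − 61 = 329 growth rings.
That is 329 years at one growth ring per year.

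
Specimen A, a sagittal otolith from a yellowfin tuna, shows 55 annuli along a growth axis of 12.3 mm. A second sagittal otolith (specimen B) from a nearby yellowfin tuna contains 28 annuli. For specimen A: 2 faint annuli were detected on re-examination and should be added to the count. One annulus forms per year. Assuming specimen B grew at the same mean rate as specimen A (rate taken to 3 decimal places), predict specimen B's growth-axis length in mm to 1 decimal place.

6.0 mm

Specimen A: true annulus count = 55 + 2 = 57.
A: Extension rate ≈ 12.3 / 57 = 0.216 mm/yr.
For B, 0.216 mm/year × 28 years = 6.0 mm.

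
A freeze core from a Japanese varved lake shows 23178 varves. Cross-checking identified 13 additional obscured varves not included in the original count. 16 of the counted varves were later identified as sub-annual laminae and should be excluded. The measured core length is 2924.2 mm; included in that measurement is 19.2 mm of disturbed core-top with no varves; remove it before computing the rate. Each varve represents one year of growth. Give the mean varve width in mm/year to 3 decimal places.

0.125 mm/year

True varve count = 23178 − 16 + 13 = 23175.
Removing the 19.2 mm offcut leaves 2924.2 − 19.2 = 2905.0 mm.
Extension rate ≈ 2905.0 / 23175 = 0.125 mm/year.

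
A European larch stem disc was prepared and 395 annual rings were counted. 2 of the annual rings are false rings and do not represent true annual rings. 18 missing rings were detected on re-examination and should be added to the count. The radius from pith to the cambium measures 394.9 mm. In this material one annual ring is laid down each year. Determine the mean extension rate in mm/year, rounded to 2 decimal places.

True annual ring count = 395 − 2 + 18 = 411.
Mean rate = 394.9 mm / 411 years ≈ 0.96 mm/year.

0.96 mm/year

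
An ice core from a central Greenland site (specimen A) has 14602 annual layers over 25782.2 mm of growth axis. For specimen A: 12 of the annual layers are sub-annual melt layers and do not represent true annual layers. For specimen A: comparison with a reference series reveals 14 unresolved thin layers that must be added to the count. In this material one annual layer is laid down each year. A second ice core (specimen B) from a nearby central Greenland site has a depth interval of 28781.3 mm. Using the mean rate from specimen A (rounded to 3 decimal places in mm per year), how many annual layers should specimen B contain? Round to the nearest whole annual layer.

Specimen A: correcting the raw count gives 14602 − 12 + 14 = 14604 true annual layers.
A: Mean rate = 25782.2 mm / 14604 years ≈ 1.765 mm/year.
Specimen B: 28781.3 mm / 1.765 mm per year = 16306.69 years ≈ 16307 annual layers.

16307 annual layers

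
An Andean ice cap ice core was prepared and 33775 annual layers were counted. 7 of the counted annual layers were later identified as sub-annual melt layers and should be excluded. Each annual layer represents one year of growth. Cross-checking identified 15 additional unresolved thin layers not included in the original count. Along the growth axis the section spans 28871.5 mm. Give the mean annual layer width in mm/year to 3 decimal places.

Correcting the raw count gives 33775 − 7 + 15 = 33783 true annual layers.
28871.5 mm over 33783 years gives 28871.5 / 33783 ≈ 0.855 mm/year.

0.855 mm/year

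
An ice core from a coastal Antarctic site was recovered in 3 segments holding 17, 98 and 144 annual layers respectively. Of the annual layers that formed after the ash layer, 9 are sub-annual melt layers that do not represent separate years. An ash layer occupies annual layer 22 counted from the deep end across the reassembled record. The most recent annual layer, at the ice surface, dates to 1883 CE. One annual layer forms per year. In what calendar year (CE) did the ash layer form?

1655 CE

Total annual layers = 17 + 98 + 144 = 259.
The ash layer sits at annual layer 22 from the deep end, so 259 − 22 = 237 annual layers formed after it.
Excluding 9 false annual layers: 237 − 9 = 228.
Counting back 228 years from 1883 CE places the ash layer in 1883 − 228 = 1655 CE.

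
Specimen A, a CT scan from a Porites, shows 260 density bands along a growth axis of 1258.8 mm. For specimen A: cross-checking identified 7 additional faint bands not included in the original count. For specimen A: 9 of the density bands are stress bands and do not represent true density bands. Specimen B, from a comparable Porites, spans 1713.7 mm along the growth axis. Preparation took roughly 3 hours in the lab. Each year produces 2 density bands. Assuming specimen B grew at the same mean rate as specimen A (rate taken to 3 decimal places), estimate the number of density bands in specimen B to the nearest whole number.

351 density bands

Specimen A: adjusted count: 260 − 9 + 7 = 258 density bands.
Specimen A: with 2 density bands per year, 258 / 2 = 129 years.
A: 1258.8 mm over 129 years gives 1258.8 / 129 ≈ 9.758 mm/year.
For B, 1713.7 / 9.758 = 175.62 years; at 2 density bands per year that is 175.62 × 2 ≈ 351 density bands.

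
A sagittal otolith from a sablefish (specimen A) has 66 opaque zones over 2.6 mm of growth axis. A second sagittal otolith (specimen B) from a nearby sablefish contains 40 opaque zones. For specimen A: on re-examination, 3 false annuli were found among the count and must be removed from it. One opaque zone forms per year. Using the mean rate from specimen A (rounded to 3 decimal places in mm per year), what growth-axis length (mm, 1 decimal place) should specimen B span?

1.6 mm

Specimen A: correcting the raw count gives 66 − 3 = 63 true opaque zones.
A: Extension rate ≈ 2.6 / 63 = 0.041 mm/yr.
For B, 0.041 mm/year × 40 years = 1.6 mm.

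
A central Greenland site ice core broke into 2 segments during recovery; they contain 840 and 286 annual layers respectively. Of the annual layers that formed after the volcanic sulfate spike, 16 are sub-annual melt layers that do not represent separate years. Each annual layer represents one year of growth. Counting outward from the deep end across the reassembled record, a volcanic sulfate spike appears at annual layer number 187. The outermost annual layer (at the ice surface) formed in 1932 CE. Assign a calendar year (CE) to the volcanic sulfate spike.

1009 CE

Total annual layers = 840 + 286 = 1126.
Between annual layer 187 and the ice surface there are 1126 − 187 = 939 annual layers.
939 − 16 false = 923 true annual layers after the volcanic sulfate spike.
1932 − 923 = 1009 CE.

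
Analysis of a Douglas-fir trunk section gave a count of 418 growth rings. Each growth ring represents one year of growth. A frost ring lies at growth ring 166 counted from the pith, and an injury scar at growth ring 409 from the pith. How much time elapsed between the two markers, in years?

409 − 166 = 243 growth rings lie between the two events.
One growth ring per year makes the interval 243 years.

243 yr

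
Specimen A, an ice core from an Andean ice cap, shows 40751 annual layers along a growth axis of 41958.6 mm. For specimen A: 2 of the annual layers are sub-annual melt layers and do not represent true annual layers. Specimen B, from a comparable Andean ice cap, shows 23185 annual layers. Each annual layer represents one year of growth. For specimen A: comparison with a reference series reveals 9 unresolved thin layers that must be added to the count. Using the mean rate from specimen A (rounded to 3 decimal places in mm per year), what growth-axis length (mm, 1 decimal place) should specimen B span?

23857.4 mm

Specimen A: after corrections the count is 40751 − 2 + 9 = 40758 annual layers.
A: 41958.6 mm over 40758 years gives 41958.6 / 40758 ≈ 1.029 mm/yr.
For B, 1.029 mm/year × 23185 years = 23857.4 mm.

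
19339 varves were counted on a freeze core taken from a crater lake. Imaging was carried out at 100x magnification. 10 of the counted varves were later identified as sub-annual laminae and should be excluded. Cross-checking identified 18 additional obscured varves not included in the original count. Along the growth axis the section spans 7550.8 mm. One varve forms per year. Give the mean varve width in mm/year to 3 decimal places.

0.390 mm/year

After corrections the count is 19339 − 10 + 18 = 19347 varves.
7550.8 mm over 19347 years gives 7550.8 / 19347 ≈ 0.390 mm/year.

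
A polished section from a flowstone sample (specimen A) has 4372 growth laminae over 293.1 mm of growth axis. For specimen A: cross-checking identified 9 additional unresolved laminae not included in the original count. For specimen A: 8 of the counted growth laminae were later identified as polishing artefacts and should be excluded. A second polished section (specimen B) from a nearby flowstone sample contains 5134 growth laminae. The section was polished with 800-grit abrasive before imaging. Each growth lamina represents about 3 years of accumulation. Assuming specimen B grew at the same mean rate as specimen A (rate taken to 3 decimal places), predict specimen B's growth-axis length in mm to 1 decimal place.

338.8 mm

Specimen A: after corrections the count is 4372 − 8 + 9 = 4373 growth laminae.
Specimen A: multiplying by 3 years per growth lamina: 4373 × 3 = 13119 years.
A: Mean rate = 293.1 mm / 13119 years ≈ 0.022 mm/yr.
Specimen B: multiplying by 3 years per growth lamina: 5134 × 3 = 15402 years. For B, 0.022 mm/year × 15402 years = 338.8 mm.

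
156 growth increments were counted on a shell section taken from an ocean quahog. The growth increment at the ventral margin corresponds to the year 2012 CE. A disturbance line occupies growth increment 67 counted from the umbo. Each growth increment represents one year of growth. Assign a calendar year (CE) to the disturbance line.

1923 CE

The disturbance line sits at growth increment 67 from the umbo, so 156 − 67 = 89 growth increments formed after it.
Counting back 89 years from 2012 CE places the disturbance line in 2012 − 89 = 1923 CE.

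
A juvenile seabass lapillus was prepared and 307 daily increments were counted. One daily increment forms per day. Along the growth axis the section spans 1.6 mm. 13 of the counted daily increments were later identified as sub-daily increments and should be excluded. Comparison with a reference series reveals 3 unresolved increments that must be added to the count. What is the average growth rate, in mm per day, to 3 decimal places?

True daily increment count = 307 − 13 + 3 = 297.
Extension rate ≈ 1.6 / 297 = 0.005 mm per day.

0.005 mm per day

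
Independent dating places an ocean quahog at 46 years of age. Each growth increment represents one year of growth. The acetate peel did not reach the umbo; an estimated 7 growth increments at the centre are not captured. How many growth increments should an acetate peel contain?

At one growth increment per year, 46 years correspond to 46 growth increments.
Subtracting the 7 growth increments not captured gives 46 − 7 = 39 growth increments in the record.

39 growth increments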